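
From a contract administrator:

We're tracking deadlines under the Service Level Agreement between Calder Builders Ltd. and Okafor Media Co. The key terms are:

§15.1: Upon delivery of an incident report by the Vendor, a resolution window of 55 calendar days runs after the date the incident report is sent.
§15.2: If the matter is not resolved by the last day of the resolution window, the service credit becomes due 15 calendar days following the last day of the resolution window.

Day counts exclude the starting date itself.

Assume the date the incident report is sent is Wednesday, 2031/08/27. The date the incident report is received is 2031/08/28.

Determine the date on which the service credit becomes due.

2031/11/05

Adding 55 calendar days to 2031/08/27 gives 2031/10/21, which is the last day of the resolution window.
Adding 15 calendar days to 2031/10/21 gives 2031/11/05, which is the date on which the service credit becomes due.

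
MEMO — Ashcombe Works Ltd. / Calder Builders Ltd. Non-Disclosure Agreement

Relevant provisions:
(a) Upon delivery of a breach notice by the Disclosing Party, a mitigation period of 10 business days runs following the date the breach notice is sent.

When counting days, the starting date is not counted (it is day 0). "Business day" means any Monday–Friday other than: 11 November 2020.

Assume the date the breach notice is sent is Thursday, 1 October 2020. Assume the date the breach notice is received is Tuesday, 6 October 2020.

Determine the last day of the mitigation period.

The last day of the mitigation period: counting 10 business days from Thursday, 1 October 2020 (Oct 2, Oct 5, Oct 6, Oct 7, Oct 8, Oct 9, Oct 12, Oct 13, Oct 14, Oct 15, skipping weekends) reaches Thursday, 15 October 2020.

15 October 2020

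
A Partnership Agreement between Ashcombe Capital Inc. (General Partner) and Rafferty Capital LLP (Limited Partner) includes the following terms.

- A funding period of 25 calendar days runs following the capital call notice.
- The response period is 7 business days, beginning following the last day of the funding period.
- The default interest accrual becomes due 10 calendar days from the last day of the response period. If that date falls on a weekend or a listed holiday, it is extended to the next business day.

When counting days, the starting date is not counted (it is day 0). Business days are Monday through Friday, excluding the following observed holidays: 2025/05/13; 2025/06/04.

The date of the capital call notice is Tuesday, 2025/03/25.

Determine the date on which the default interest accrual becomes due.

2025/05/09

Adding 25 calendar days to 2025/03/25 gives 2025/04/19, which is the last day of the funding period.
The last day of the response period: counting 7 business days from Saturday, 2025/04/19 (Apr 21, Apr 22, Apr 23, Apr 24, Apr 25, Apr 28, Apr 29, skipping weekends) reaches Tuesday, 2025/04/29.
The date on which the default interest accrual becomes due: 10 calendar days after 2025/04/29 is 2025/05/09. 2025/05/09 is a Friday and is not a listed holiday, so no roll-forward applies.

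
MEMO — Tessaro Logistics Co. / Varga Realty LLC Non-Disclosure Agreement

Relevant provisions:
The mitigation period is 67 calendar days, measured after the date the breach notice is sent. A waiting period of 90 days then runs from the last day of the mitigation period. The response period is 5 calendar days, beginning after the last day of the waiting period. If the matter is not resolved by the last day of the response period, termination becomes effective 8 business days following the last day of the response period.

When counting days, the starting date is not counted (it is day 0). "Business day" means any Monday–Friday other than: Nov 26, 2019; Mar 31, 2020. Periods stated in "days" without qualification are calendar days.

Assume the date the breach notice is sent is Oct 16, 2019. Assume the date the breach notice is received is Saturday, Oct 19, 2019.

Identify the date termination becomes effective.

Apr 8, 2020

The last day of the mitigation period: Oct 16, 2019 + 67 days = Dec 22, 2019.
Adding 90 calendar days to Dec 22, 2019 gives Mar 21, 2020, which is the last day of the waiting period.
Adding 5 calendar days to Mar 21, 2020 gives Mar 26, 2020, which is the last day of the response period.
The date termination becomes effective: counting 8 business days from Thursday, Mar 26, 2020 (Mar 27, Mar 30, Apr 1, Apr 2, Apr 3, Apr 6, Apr 7, Apr 8, skipping weekends and the listed holiday on Mar 31) reaches Wednesday, Apr 8, 2020.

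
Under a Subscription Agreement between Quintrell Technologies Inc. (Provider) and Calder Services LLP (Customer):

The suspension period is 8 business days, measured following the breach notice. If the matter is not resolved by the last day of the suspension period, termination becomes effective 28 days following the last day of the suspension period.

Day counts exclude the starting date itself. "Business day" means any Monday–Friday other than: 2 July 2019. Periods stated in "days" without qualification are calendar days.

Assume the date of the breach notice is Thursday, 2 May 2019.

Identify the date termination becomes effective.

The last day of the suspension period: 8 business days after Thursday, 2 May 2019, skipping weekends — May 3, May 6, May 7, May 8, May 9, May 10, May 13, May 14 — lands on Tuesday, 14 May 2019.
The date termination becomes effective: 28 calendar days after 14 May 2019 is 11 June 2019.

11 June 2019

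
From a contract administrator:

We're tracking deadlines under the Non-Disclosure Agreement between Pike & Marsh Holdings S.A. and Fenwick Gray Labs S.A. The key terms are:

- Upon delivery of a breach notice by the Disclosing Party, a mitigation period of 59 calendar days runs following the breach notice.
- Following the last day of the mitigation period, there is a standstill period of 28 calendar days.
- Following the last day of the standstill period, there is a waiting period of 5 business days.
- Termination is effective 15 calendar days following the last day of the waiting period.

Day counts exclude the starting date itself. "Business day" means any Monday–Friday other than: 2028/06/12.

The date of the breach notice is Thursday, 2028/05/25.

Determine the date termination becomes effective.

2028/09/09

Adding 59 calendar days to 2028/05/25 gives 2028/07/23, which is the last day of the mitigation period.
The last day of the standstill period: 2028/07/23 + 28 days = 2028/08/20.
The last day of the waiting period: counting 5 business days from Sunday, 2028/08/20 (Aug 21, Aug 22, Aug 23, Aug 24, Aug 25, skipping weekends) reaches Friday, 2028/08/25.
The date termination becomes effective: 15 calendar days after 2028/08/25 is 2028/09/09.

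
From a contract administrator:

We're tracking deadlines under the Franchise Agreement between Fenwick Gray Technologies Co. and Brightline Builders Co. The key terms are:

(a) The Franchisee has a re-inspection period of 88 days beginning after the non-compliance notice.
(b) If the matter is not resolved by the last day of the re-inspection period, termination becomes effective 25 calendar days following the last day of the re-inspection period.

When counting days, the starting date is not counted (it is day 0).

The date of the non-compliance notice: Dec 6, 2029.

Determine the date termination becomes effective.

Mar 29, 2030

The last day of the re-inspection period: 88 calendar days after Dec 6, 2029 is Mar 4, 2030.
The date termination becomes effective: 25 calendar days after Mar 4, 2030 is Mar 29, 2030.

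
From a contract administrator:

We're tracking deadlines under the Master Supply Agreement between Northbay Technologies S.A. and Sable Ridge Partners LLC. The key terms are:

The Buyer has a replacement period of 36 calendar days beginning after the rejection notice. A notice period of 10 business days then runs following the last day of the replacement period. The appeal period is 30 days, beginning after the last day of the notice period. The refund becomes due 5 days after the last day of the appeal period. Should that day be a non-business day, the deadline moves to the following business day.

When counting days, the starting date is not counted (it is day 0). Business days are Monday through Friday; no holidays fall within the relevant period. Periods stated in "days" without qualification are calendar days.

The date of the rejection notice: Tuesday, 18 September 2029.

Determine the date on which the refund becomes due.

12 December 2029

The last day of the replacement period: 18 September 2029 + 36 days = 24 October 2029.
The last day of the notice period: 10 business days after Wednesday, 24 October 2029, skipping weekends — Oct 25, Oct 26, Oct 29, Oct 30, Oct 31, Nov 1, Nov 2, Nov 5, Nov 6, Nov 7 — lands on Wednesday, 7 November 2029.
Adding 30 calendar days to 7 November 2029 gives 7 December 2029, which is the last day of the appeal period.
Adding 5 calendar days to 7 December 2029 gives 12 December 2029, which is the date on which the refund becomes due. 12 December 2029 is a Wednesday, so no roll-forward applies.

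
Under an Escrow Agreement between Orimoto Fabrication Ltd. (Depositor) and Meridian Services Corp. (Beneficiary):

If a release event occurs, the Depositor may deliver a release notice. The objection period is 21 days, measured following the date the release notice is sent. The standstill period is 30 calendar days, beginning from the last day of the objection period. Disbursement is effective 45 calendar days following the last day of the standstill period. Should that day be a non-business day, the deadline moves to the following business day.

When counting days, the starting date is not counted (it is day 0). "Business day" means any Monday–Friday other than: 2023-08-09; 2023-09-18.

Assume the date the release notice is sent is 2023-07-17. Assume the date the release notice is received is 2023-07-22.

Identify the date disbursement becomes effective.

The last day of the objection period: 21 calendar days after 2023-07-17 is 2023-08-07.
The last day of the standstill period: 2023-08-07 + 30 days = 2023-09-06.
The date disbursement becomes effective: 2023-09-06 + 45 days = 2023-10-21. That falls on a Saturday, so it rolls to the next business day, Monday, 2023-10-23.

2023-10-23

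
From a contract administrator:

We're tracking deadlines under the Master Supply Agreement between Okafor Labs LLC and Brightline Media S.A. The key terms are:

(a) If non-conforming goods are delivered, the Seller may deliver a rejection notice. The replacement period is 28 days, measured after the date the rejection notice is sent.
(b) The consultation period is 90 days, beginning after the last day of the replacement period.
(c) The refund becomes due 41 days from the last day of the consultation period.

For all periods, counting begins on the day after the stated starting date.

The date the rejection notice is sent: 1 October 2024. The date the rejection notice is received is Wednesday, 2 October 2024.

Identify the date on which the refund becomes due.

The last day of the replacement period: 1 October 2024 + 28 days = 29 October 2024.
The last day of the consultation period: 90 calendar days after 29 October 2024 is 27 January 2025.
The date on which the refund becomes due: 27 January 2025 + 41 days = 9 March 2025.

9 March 2025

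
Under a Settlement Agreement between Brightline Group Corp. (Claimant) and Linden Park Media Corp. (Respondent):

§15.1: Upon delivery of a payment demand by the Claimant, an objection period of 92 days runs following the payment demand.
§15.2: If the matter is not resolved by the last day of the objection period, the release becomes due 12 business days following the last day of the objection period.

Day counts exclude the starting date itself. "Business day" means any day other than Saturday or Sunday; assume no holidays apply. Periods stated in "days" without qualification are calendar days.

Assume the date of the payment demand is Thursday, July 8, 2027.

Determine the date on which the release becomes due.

October 26, 2027

The last day of the objection period: 92 calendar days after July 8, 2027 is October 8, 2027.
From Friday, October 8, 2027, 12 business days (Oct 11, Oct 12, Oct 13, Oct 14, …, Oct 22, Oct 25, Oct 26, skipping weekends) brings us to Tuesday, October 26, 2027, which is the date on which the release becomes due.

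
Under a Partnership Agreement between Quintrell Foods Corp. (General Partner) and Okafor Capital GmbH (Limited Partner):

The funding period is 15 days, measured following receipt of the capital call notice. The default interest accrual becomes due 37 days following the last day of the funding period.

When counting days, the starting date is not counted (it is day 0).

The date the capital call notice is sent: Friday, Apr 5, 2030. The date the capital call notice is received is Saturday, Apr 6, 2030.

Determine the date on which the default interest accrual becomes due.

May 28, 2030

The last day of the funding period: Apr 6, 2030 + 15 days = Apr 21, 2030.
The date on which the default interest accrual becomes due: Apr 21, 2030 + 37 days = May 28, 2030.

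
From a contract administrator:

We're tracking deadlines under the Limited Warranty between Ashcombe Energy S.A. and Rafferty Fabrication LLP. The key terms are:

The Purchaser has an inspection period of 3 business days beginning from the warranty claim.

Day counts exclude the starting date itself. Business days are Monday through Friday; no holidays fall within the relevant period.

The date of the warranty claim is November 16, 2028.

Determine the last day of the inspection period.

November 21, 2028

From Thursday, November 16, 2028, 3 business days (Nov 17, Nov 20, Nov 21, skipping weekends) brings us to Tuesday, November 21, 2028, which is the last day of the inspection period.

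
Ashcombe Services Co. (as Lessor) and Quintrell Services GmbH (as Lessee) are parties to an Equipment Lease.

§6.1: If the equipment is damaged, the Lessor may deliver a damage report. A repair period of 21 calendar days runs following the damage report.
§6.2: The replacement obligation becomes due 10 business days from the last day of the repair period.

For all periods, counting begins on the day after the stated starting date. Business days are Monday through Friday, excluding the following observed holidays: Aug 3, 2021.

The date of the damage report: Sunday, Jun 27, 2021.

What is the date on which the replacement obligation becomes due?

The last day of the repair period: Jun 27, 2021 + 21 days = Jul 18, 2021.
The date on which the replacement obligation becomes due: 10 business days after Sunday, Jul 18, 2021, skipping weekends — Jul 19, Jul 20, Jul 21, Jul 22, Jul 23, Jul 26, Jul 27, Jul 28, Jul 29, Jul 30 — lands on Friday, Jul 30, 2021.

Jul 30, 2021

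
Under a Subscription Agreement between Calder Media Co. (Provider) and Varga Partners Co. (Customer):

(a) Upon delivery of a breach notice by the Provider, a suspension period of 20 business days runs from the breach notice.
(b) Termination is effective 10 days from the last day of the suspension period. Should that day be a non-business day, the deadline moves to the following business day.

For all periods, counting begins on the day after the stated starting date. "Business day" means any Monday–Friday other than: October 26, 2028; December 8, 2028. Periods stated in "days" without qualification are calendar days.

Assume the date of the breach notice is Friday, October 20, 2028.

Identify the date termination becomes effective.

November 30, 2028

The last day of the suspension period: counting 20 business days from Friday, October 20, 2028 (Oct 23, Oct 24, Oct 25, Oct 27, …, Nov 16, Nov 17, Nov 20, skipping weekends and the listed holiday on Oct 26) reaches Monday, November 20, 2028.
Adding 10 calendar days to November 20, 2028 gives November 30, 2028, which is the date termination becomes effective. November 30, 2028 is a Thursday and is not a listed holiday, so no roll-forward applies.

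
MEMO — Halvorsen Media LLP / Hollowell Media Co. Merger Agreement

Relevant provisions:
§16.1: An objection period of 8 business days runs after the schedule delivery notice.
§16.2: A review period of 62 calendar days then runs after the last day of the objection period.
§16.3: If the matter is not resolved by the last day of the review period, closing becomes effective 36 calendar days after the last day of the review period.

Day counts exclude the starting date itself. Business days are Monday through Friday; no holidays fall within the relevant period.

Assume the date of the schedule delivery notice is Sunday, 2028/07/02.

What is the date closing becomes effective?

2028/10/18

The last day of the objection period: counting 8 business days from Sunday, 2028/07/02 (Jul 3, Jul 4, Jul 5, Jul 6, Jul 7, Jul 10, Jul 11, Jul 12, skipping weekends) reaches Wednesday, 2028/07/12.
Adding 62 calendar days to 2028/07/12 gives 2028/09/12, which is the last day of the review period.
The date closing becomes effective: 36 calendar days after 2028/09/12 is 2028/10/18.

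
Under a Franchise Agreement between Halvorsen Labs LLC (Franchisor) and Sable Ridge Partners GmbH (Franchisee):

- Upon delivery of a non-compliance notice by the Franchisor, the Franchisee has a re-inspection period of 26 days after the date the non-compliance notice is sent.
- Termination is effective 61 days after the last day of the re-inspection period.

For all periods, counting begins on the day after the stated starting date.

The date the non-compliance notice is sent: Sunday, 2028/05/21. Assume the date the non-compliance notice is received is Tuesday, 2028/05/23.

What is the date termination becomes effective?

The last day of the re-inspection period: 2028/05/21 + 26 days = 2028/06/16.
Adding 61 calendar days to 2028/06/16 gives 2028/08/16, which is the date termination becomes effective.

2028/08/16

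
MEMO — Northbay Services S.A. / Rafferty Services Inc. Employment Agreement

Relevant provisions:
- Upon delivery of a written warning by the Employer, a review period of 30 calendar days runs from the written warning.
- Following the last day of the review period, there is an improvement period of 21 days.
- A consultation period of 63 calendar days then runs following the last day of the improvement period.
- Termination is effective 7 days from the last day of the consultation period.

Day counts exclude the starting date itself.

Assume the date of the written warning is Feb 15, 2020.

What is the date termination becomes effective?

The last day of the review period: 30 calendar days after Feb 15, 2020 is Mar 16, 2020.
Adding 21 calendar days to Mar 16, 2020 gives Apr 6, 2020, which is the last day of the improvement period.
The last day of the consultation period: 63 calendar days after Apr 6, 2020 is Jun 8, 2020.
The date termination becomes effective: Jun 8, 2020 + 7 days = Jun 15, 2020.

Jun 15, 2020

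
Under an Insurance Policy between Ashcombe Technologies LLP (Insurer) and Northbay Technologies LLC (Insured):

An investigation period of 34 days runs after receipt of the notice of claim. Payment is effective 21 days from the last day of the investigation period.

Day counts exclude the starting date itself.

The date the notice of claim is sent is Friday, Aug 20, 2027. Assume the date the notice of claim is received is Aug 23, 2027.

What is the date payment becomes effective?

Oct 17, 2027

The last day of the investigation period: 34 calendar days after Aug 23, 2027 is Sep 26, 2027.
Adding 21 calendar days to Sep 26, 2027 gives Oct 17, 2027, which is the date payment becomes effective.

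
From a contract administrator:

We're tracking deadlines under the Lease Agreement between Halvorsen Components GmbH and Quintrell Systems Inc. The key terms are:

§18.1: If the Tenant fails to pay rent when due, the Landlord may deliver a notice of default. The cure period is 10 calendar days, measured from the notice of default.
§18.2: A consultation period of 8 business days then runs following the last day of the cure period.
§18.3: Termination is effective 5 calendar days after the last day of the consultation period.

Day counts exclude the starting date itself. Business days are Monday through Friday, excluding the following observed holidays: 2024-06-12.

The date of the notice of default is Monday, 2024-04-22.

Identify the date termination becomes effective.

2024-05-19

Adding 10 calendar days to 2024-04-22 gives 2024-05-02, which is the last day of the cure period.
The last day of the consultation period: 8 business days after Thursday, 2024-05-02, skipping weekends — May 3, May 6, May 7, May 8, May 9, May 10, May 13, May 14 — lands on Tuesday, 2024-05-14.
The date termination becomes effective: 5 calendar days after 2024-05-14 is 2024-05-19.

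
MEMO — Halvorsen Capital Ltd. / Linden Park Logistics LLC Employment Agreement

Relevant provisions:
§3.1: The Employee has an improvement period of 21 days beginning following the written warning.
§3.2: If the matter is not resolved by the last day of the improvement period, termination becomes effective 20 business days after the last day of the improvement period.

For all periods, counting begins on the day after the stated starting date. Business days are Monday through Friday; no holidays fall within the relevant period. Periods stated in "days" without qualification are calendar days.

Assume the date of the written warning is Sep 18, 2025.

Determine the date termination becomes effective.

Nov 6, 2025

Adding 21 calendar days to Sep 18, 2025 gives Oct 9, 2025, which is the last day of the improvement period.
From Thursday, Oct 9, 2025, 20 business days (Oct 10, Oct 13, Oct 14, Oct 15, …, Nov 4, Nov 5, Nov 6, skipping weekends) brings us to Thursday, Nov 6, 2025, which is the date termination becomes effective.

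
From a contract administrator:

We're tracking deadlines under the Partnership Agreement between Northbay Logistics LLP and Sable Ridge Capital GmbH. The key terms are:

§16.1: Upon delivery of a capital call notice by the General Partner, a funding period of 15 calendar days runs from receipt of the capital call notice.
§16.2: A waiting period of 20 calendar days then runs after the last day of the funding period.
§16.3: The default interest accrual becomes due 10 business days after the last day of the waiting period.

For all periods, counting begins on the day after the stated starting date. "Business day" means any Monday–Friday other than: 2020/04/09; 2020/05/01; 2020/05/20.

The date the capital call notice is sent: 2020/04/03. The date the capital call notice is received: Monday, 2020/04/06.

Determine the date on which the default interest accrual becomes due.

2020/05/26

The last day of the funding period: 15 calendar days after 2020/04/06 is 2020/04/21.
Adding 20 calendar days to 2020/04/21 gives 2020/05/11, which is the last day of the waiting period.
The date on which the default interest accrual becomes due: counting 10 business days from Monday, 2020/05/11 (May 12, May 13, May 14, May 15, May 18, May 19, May 21, May 22, May 25, May 26, skipping weekends and the listed holiday on May 20) reaches Tuesday, 2020/05/26.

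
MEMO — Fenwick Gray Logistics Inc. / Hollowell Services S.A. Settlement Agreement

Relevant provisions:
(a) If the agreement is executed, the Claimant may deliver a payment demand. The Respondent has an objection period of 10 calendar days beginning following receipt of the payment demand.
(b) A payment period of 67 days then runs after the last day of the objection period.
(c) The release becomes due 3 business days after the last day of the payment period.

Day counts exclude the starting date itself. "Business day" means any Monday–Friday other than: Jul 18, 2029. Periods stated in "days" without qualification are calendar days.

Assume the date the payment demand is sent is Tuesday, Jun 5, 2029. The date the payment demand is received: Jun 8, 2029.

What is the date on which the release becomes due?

Aug 29, 2029

The last day of the objection period: Jun 8, 2029 + 10 days = Jun 18, 2029.
The last day of the payment period: 67 calendar days after Jun 18, 2029 is Aug 24, 2029.
The date on which the release becomes due: counting 3 business days from Friday, Aug 24, 2029 (Aug 27, Aug 28, Aug 29, skipping weekends) reaches Wednesday, Aug 29, 2029.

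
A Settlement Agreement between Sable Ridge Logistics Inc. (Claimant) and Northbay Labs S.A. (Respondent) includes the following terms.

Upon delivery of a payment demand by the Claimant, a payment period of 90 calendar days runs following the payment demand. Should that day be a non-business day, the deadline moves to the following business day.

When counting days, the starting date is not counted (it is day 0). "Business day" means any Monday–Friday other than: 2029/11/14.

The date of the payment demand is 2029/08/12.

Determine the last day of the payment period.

Adding 90 calendar days to 2029/08/12 gives 2029/11/10, which is the last day of the payment period. That falls on a Saturday, so it rolls to the next business day, Monday, 2029/11/12.

2029/11/12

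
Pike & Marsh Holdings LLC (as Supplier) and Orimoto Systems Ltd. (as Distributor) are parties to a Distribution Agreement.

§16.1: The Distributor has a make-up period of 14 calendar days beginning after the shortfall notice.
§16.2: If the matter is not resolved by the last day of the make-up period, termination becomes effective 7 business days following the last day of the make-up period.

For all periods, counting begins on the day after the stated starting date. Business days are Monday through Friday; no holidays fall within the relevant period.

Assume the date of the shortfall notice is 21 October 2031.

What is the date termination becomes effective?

Adding 14 calendar days to 21 October 2031 gives 4 November 2031, which is the last day of the make-up period.
The date termination becomes effective: 7 business days after Tuesday, 4 November 2031, skipping weekends — Nov 5, Nov 6, Nov 7, Nov 10, Nov 11, Nov 12, Nov 13 — lands on Thursday, 13 November 2031.

13 November 2031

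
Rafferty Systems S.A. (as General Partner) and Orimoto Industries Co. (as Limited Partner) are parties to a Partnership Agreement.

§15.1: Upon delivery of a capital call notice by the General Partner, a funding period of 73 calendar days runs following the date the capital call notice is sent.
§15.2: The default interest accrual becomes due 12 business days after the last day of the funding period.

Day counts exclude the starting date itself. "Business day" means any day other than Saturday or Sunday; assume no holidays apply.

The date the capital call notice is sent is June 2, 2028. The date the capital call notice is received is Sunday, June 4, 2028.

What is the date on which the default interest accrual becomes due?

August 30, 2028

Adding 73 calendar days to June 2, 2028 gives August 14, 2028, which is the last day of the funding period.
From Monday, August 14, 2028, 12 business days (Aug 15, Aug 16, Aug 17, Aug 18, …, Aug 28, Aug 29, Aug 30, skipping weekends) brings us to Wednesday, August 30, 2028, which is the date on which the default interest accrual becomes due.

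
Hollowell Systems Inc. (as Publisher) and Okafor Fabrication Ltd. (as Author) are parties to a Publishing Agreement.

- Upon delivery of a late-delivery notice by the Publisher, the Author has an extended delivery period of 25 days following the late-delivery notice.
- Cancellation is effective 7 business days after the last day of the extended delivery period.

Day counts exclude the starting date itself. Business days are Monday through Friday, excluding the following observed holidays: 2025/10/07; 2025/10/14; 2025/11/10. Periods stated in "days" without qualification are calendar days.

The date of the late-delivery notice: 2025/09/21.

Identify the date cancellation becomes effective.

2025/10/27

The last day of the extended delivery period: 2025/09/21 + 25 days = 2025/10/16.
The date cancellation becomes effective: 7 business days after Thursday, 2025/10/16, skipping weekends — Oct 17, Oct 20, Oct 21, Oct 22, Oct 23, Oct 24, Oct 27 — lands on Monday, 2025/10/27.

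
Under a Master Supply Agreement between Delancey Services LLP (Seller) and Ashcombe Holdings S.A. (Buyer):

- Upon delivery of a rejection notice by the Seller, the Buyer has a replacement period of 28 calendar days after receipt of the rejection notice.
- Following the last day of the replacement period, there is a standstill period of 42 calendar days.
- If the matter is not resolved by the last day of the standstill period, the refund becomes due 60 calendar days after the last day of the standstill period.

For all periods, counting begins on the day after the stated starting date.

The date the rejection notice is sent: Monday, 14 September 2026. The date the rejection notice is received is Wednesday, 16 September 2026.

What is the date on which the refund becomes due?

24 January 2027

The last day of the replacement period: 16 September 2026 + 28 days = 14 October 2026.
Adding 42 calendar days to 14 October 2026 gives 25 November 2026, which is the last day of the standstill period.
The date on which the refund becomes due: 60 calendar days after 25 November 2026 is 24 January 2027.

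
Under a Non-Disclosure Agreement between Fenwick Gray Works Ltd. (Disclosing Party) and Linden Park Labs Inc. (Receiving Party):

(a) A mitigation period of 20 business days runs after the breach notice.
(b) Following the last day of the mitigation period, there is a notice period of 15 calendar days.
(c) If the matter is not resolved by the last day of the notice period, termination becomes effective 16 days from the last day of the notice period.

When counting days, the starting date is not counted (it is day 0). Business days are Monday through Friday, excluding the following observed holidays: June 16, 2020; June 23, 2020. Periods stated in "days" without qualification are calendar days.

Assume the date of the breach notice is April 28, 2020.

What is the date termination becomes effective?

June 26, 2020

From Tuesday, April 28, 2020, 20 business days (Apr 29, Apr 30, May 1, May 4, …, May 22, May 25, May 26, skipping weekends) brings us to Tuesday, May 26, 2020, which is the last day of the mitigation period.
The last day of the notice period: May 26, 2020 + 15 days = June 10, 2020.
The date termination becomes effective: 16 calendar days after June 10, 2020 is June 26, 2020.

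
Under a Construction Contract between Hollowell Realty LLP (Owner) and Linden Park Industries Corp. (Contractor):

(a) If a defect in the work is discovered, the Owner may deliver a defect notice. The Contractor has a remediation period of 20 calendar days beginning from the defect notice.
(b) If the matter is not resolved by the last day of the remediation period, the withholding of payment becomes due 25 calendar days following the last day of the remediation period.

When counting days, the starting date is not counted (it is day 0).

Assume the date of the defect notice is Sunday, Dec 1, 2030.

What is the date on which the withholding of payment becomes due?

Jan 15, 2031

The last day of the remediation period: 20 calendar days after Dec 1, 2030 is Dec 21, 2030.
The date on which the withholding of payment becomes due: Dec 21, 2030 + 25 days = Jan 15, 2031.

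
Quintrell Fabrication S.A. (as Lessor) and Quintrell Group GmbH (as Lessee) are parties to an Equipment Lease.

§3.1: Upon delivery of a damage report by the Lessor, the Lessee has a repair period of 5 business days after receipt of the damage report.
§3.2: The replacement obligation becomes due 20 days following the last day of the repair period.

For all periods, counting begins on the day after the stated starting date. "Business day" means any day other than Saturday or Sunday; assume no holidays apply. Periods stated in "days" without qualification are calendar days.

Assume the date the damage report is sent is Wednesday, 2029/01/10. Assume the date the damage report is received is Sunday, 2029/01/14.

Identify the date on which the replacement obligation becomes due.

2029/02/08

From Sunday, 2029/01/14, 5 business days (Jan 15, Jan 16, Jan 17, Jan 18, Jan 19, skipping weekends) brings us to Friday, 2029/01/19, which is the last day of the repair period.
The date on which the replacement obligation becomes due: 2029/01/19 + 20 days = 2029/02/08.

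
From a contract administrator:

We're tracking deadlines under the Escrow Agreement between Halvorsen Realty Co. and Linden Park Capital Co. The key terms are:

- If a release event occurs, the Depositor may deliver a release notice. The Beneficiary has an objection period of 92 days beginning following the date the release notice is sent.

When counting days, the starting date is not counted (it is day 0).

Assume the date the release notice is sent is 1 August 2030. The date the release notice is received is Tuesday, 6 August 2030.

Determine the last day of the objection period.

1 November 2030

The last day of the objection period: 92 calendar days after 1 August 2030 is 1 November 2030.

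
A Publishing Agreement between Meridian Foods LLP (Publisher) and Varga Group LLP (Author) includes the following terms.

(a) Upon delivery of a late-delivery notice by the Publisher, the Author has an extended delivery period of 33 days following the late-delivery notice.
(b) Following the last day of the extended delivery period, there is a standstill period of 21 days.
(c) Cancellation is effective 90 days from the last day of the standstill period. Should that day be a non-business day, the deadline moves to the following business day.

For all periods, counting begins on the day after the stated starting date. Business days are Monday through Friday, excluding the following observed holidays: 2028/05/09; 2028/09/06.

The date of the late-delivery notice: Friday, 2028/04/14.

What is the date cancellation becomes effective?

2028/09/05

The last day of the extended delivery period: 2028/04/14 + 33 days = 2028/05/17.
Adding 21 calendar days to 2028/05/17 gives 2028/06/07, which is the last day of the standstill period.
Adding 90 calendar days to 2028/06/07 gives 2028/09/05, which is the date cancellation becomes effective. 2028/09/05 is a Tuesday and is not a listed holiday, so no roll-forward applies.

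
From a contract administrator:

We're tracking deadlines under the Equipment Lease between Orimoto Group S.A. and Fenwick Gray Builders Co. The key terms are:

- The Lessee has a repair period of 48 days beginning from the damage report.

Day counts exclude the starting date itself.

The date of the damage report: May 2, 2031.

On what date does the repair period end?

Adding 48 calendar days to May 2, 2031 gives Jun 19, 2031, which is the last day of the repair period.

Jun 19, 2031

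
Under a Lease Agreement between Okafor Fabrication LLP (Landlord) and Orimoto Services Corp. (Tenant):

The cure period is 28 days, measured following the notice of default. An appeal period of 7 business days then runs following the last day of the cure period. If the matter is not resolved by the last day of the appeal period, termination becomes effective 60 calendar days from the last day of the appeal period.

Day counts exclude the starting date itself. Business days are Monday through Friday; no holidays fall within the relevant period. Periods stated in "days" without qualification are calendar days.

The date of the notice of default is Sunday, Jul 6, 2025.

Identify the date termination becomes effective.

Oct 11, 2025

Adding 28 calendar days to Jul 6, 2025 gives Aug 3, 2025, which is the last day of the cure period.
The last day of the appeal period: 7 business days after Sunday, Aug 3, 2025, skipping weekends — Aug 4, Aug 5, Aug 6, Aug 7, Aug 8, Aug 11, Aug 12 — lands on Tuesday, Aug 12, 2025.
Adding 60 calendar days to Aug 12, 2025 gives Oct 11, 2025, which is the date termination becomes effective.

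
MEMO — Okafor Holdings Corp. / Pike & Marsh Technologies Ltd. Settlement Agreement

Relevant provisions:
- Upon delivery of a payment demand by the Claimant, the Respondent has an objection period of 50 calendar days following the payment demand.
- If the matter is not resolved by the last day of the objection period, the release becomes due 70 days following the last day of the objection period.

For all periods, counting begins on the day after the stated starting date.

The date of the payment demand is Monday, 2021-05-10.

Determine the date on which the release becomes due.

2021-09-07

The last day of the objection period: 50 calendar days after 2021-05-10 is 2021-06-29.
Adding 70 calendar days to 2021-06-29 gives 2021-09-07, which is the date on which the release becomes due.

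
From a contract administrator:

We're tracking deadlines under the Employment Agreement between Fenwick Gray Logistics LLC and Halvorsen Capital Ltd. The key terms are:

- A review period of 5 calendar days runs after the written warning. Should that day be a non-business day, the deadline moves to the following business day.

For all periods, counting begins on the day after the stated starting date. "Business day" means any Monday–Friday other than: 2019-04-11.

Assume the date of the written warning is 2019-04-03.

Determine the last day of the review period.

2019-04-08

The last day of the review period: 2019-04-03 + 5 days = 2019-04-08. 2019-04-08 is a Monday and is not a listed holiday, so no roll-forward applies.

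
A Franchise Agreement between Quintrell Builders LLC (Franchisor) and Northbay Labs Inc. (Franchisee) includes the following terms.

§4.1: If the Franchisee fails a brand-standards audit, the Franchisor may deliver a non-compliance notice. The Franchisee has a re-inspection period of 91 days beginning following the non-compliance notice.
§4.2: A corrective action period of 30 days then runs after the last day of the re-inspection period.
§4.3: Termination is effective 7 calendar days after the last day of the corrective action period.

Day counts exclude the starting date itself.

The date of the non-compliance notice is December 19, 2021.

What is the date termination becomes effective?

Adding 91 calendar days to December 19, 2021 gives March 20, 2022, which is the last day of the re-inspection period.
The last day of the corrective action period: 30 calendar days after March 20, 2022 is April 19, 2022.
The date termination becomes effective: 7 calendar days after April 19, 2022 is April 26, 2022.

April 26, 2022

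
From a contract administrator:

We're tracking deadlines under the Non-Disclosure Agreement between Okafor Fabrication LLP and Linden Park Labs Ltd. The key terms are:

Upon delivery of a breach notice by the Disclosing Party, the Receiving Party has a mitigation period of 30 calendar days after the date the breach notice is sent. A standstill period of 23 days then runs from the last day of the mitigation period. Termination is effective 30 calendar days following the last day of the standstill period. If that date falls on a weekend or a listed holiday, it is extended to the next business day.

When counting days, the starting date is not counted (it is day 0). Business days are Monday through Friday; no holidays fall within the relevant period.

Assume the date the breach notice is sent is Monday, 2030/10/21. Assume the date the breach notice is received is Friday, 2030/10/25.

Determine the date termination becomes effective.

2031/01/13

Adding 30 calendar days to 2030/10/21 gives 2030/11/20, which is the last day of the mitigation period.
The last day of the standstill period: 23 calendar days after 2030/11/20 is 2030/12/13.
Adding 30 calendar days to 2030/12/13 gives 2031/01/12, which is the date termination becomes effective. That falls on a Sunday, so it rolls to the next business day, Monday, 2031/01/13.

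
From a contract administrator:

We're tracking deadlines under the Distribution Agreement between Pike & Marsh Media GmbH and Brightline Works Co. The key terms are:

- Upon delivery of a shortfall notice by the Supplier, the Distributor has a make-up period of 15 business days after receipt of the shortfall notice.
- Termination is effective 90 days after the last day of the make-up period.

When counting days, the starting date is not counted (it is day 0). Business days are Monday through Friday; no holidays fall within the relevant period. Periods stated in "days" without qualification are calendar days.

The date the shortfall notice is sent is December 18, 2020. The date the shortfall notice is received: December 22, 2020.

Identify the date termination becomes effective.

The last day of the make-up period: 15 business days after Tuesday, December 22, 2020, skipping weekends — Dec 23, Dec 24, Dec 25, Dec 28, …, Jan 8, Jan 11, Jan 12 — lands on Tuesday, January 12, 2021.
Adding 90 calendar days to January 12, 2021 gives April 12, 2021, which is the date termination becomes effective.

April 12, 2021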